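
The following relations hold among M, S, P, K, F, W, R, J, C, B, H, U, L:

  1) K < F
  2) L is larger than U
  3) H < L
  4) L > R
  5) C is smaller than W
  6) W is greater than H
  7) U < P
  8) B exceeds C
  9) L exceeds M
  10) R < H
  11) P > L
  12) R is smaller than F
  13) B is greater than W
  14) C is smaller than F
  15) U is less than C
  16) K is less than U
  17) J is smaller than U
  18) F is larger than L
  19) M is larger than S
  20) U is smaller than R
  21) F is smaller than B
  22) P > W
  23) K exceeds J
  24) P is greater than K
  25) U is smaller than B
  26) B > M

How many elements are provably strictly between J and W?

Chaining upward from J reaches: K, U, C, R, H, L, F, B, P.
Chaining downward from W reaches: K, U, C, R, H.
Strictly between J and W are those in both lists: K, U, C, R, H — 5 elements.

5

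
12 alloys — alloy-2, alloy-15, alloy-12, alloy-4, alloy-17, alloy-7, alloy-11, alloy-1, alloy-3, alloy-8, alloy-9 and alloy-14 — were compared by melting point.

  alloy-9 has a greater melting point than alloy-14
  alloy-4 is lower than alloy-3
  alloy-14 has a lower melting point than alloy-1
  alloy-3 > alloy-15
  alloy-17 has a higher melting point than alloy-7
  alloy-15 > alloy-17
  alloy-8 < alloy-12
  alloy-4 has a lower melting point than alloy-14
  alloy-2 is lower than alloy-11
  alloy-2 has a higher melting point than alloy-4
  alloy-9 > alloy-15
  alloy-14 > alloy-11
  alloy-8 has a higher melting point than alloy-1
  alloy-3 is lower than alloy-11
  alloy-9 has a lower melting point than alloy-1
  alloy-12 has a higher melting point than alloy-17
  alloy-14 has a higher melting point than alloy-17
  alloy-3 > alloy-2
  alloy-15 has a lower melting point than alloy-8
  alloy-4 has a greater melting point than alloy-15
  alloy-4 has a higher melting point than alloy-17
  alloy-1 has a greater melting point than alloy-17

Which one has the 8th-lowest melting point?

alloy-14

The consecutive relations fix a unique order: alloy-7 < alloy-17 < alloy-15 < alloy-4 < alloy-2 < alloy-3 < alloy-11 < alloy-14 < alloy-9 < alloy-1 < alloy-8 < alloy-12.
Counting 8 from the smallest end gives alloy-14.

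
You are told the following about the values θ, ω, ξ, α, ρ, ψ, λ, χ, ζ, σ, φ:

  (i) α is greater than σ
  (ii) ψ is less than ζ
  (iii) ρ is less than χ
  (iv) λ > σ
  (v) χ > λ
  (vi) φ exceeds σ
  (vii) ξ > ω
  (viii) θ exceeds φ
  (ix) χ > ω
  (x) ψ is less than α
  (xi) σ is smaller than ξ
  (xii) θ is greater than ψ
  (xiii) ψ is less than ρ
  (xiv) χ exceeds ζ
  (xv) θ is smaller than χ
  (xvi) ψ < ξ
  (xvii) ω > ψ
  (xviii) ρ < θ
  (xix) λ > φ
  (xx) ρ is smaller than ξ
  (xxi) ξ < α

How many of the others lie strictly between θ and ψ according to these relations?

1

Chaining upward from ψ reaches: ω, ρ, ξ, ζ, α, χ.
Chaining downward from θ reaches: σ, ρ, φ.
Strictly between ψ and θ are those in both lists: ρ — 1 element.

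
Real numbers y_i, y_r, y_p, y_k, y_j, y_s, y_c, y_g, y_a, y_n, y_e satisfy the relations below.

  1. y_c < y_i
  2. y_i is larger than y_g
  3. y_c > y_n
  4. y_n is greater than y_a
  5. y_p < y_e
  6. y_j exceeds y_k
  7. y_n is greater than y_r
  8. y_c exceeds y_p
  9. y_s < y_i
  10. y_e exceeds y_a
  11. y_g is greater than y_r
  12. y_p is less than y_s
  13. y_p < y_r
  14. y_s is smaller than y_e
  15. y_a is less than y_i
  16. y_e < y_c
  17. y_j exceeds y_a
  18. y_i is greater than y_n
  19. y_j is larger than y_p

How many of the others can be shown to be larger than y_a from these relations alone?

The elements the relations force above y_a are y_n, y_e, y_c, y_i, y_j — no chain reaches any other.
That is 5.

5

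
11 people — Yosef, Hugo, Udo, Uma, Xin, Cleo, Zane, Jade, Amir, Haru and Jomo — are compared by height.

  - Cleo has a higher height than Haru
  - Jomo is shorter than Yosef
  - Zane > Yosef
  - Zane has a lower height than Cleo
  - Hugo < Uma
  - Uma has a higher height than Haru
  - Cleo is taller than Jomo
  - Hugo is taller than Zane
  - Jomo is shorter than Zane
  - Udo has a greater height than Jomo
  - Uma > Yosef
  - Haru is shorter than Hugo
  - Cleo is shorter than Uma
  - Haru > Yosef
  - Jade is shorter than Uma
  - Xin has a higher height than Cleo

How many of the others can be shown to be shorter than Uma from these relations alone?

From Uma the given relations immediately reach Yosef, Haru, Cleo, Hugo, Jade.
From those, Jomo, Zane — 7 in total.
Nothing else is reachable below Uma; 7 in all.

7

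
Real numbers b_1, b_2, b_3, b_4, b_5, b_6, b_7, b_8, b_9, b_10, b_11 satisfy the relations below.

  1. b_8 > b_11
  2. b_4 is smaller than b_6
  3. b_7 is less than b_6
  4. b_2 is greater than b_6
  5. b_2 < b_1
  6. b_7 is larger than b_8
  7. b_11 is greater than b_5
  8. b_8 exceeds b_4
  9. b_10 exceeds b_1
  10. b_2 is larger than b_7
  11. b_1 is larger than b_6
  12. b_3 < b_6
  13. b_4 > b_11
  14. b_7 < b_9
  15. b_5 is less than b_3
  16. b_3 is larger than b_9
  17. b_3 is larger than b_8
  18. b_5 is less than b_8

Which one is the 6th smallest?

Chaining the given pairs: b_5 < b_11 < b_4 < b_8 < b_7 < b_9 < b_3 < b_6 < b_2 < b_1 < b_10.
The 6th smallest is b_9.

b_9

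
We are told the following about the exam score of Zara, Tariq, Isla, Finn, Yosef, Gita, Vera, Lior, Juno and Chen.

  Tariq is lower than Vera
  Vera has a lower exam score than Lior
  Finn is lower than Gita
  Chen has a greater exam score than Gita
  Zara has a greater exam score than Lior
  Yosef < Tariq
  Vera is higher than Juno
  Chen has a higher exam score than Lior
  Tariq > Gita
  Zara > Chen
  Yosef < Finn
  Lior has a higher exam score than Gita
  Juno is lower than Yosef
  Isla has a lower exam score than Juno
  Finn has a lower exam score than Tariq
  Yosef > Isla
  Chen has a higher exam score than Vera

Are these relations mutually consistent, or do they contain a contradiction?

consistent

The single ordering Isla < Juno < Yosef < Finn < Gita < Tariq < Vera < Lior < Chen < Zara satisfies every listed relation, so no contradiction arises.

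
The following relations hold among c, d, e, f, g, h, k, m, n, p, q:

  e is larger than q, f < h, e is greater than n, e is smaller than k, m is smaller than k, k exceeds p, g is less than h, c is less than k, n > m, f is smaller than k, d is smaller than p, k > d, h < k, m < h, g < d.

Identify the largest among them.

k

Chaining downward from k: directly below it, c, f, m, h, d, p, e; then g, n, q.
That covers every other element, and nothing is given above k, so k is the largest.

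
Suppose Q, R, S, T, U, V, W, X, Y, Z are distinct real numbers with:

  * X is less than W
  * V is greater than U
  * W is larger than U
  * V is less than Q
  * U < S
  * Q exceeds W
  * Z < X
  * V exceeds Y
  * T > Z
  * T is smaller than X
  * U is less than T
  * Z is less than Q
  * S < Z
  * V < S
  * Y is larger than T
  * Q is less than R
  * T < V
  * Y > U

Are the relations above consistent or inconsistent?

inconsistent

We have Z < T stated directly, yet also T < Y < V < S < Z by chaining the others — so T < Z. Contradiction.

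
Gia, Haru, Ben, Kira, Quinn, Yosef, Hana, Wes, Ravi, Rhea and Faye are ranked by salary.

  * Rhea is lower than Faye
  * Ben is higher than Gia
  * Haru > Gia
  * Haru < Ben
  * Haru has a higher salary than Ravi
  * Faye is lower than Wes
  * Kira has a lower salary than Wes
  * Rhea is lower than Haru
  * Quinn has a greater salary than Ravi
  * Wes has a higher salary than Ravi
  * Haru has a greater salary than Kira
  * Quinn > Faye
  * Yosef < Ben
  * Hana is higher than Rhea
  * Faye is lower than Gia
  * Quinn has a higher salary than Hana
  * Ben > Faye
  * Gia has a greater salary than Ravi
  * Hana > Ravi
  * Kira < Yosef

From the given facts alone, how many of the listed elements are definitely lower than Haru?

5

Directly below Haru: Kira, Ravi, Rhea, Gia.
One step further: Faye (5 so far).
Nothing else is reachable below Haru; 5 in all.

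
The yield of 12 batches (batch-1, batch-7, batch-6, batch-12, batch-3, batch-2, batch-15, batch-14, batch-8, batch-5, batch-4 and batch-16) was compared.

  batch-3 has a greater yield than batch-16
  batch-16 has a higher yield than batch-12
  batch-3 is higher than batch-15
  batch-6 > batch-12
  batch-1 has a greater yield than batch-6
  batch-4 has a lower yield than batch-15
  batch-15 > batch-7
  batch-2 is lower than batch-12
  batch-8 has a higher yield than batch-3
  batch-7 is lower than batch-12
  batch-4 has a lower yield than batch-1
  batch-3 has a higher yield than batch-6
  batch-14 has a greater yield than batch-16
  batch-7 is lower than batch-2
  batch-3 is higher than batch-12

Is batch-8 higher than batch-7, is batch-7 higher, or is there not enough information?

batch-8

Following the relations from batch-7: batch-7 < batch-2 < batch-12 < batch-6 < batch-3 < batch-8.
So batch-8 is higher.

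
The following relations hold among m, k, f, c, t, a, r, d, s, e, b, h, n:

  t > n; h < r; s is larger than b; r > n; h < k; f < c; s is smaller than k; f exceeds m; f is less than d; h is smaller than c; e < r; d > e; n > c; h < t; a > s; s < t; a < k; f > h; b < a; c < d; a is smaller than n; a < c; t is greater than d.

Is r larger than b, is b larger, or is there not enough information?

b < s < a < c < n < r, by transitivity through s, a, c, n.
So r is larger.

r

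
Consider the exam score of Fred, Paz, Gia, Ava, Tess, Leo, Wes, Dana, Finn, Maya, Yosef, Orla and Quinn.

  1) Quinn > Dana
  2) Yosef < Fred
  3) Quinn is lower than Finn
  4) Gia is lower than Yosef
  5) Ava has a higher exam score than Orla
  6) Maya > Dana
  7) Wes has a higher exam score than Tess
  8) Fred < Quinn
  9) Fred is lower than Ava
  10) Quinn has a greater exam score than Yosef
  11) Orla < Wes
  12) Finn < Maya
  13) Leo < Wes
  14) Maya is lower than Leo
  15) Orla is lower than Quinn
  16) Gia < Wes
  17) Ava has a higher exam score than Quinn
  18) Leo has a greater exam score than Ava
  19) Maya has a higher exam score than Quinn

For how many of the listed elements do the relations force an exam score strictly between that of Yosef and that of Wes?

6

The relations place Yosef below Wes. An element lies strictly between them when it is forced above Yosef and also forced below Wes.
Above Yosef: {Fred, Quinn, Finn, Maya, Ava, Leo}. Below Wes: {Dana, Orla, Gia, Fred, Tess, Quinn, Finn, Maya, Ava, Leo}.
Intersection: {Fred, Quinn, Finn, Maya, Ava, Leo} — 6.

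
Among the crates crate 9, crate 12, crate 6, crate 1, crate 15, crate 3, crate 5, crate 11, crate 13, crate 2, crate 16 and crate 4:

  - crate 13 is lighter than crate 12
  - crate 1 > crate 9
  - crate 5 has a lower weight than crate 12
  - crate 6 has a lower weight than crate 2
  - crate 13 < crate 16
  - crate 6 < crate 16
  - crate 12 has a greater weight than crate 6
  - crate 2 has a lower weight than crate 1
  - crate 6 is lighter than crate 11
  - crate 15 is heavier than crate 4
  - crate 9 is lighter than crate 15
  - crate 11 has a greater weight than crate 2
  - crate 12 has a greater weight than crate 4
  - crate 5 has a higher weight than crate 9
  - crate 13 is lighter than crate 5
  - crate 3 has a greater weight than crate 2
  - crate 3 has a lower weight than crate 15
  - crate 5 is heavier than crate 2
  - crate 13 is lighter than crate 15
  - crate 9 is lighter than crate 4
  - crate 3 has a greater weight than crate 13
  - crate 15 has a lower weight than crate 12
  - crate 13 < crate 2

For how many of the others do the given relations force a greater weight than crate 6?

8

From crate 6 the given relations immediately reach crate 2, crate 11, crate 16, crate 12.
From those, crate 3, crate 5, crate 1 — 7 in total.
From those, crate 15 — 8 in total.
Nothing else is reachable above crate 6; 8 in all.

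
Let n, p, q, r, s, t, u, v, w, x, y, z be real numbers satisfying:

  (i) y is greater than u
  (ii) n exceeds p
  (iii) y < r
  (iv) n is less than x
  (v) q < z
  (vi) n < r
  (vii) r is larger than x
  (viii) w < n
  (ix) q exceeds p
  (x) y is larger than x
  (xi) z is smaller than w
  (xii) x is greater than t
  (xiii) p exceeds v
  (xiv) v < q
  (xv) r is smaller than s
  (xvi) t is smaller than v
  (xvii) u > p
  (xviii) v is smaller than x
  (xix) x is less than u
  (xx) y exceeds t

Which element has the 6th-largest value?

n

The consecutive relations fix a unique order: t < v < p < q < z < w < n < x < u < y < r < s.
Counting 6 from the largest end gives n.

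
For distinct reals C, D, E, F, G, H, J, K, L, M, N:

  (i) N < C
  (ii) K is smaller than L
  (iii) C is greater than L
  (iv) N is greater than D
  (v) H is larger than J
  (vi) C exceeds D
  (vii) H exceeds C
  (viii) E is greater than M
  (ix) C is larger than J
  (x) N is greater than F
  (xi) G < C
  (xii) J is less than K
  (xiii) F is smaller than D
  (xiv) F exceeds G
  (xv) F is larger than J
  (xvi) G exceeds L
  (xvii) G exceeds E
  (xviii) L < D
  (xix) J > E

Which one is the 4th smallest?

K

Chaining the given pairs: M < E < J < K < L < G < F < D < N < C < H.
Counting 4 from the smallest end gives K.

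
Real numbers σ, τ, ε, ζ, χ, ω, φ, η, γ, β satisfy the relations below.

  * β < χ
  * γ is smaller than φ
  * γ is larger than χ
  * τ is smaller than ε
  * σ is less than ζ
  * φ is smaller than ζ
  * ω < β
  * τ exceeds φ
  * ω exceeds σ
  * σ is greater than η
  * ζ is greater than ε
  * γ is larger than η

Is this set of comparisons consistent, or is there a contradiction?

Every relation is compatible with η < σ < ω < β < χ < γ < φ < τ < ε < ζ; the set is consistent.

consistent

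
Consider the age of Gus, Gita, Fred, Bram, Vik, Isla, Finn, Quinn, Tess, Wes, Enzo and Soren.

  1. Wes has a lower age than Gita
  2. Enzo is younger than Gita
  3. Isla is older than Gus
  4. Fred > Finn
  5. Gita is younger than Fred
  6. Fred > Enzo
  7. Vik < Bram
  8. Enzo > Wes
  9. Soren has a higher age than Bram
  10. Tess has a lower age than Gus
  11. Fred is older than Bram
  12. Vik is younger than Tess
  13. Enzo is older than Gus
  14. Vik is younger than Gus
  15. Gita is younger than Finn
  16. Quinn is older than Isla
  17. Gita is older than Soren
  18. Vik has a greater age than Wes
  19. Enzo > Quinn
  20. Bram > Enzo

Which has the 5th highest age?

Piecing the relations together gives one ordering: Wes < Vik < Tess < Gus < Isla < Quinn < Enzo < Bram < Soren < Gita < Finn < Fred.
The 5th largest is Bram.

Bram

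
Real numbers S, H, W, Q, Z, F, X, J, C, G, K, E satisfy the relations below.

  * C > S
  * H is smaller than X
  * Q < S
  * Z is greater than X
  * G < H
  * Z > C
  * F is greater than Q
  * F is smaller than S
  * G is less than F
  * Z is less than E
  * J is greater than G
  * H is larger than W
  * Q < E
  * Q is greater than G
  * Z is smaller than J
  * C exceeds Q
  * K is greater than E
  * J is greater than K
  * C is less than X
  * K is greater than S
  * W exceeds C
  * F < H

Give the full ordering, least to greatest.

G < Q < F < S < C < W < H < X < Z < E < K < J

Each adjacent pair is fixed by a given relation: G < Q; Q < F; F < S; S < C; C < W; W < H; H < X; X < Z; Z < E; E < K; K < J. Chaining them end to end gives the full order.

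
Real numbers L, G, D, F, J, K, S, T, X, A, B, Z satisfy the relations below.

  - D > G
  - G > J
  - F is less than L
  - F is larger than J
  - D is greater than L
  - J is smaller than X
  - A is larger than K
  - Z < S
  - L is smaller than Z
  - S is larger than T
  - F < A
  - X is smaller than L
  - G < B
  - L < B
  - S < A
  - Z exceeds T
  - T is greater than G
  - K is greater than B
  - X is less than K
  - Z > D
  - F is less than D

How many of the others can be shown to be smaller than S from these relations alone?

From S the given relations immediately reach T, Z.
From those, G, L, D — 5 in total.
From those, J, X, F — 8 in total.
Nothing else is reachable below S; 8 in all.

8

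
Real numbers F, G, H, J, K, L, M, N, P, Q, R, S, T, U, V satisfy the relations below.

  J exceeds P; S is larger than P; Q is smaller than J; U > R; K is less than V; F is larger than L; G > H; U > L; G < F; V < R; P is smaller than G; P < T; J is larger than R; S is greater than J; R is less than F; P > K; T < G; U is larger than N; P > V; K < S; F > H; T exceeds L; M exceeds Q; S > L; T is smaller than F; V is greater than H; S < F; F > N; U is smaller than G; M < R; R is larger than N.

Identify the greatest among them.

F

Chaining downward from F: directly below it, N, L, H, R, T, S, G; then K, M, V, U, P, J; then Q.
That covers every other element, and nothing is given above F, so F is the greatest.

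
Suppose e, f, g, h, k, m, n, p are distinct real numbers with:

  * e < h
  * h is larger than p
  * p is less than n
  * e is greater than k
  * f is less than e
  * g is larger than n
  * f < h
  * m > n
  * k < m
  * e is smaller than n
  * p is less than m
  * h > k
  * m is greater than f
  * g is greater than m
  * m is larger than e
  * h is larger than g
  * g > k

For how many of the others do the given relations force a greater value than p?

4

The elements the relations force above p are n, m, g, h — no chain reaches any other.
That is 4.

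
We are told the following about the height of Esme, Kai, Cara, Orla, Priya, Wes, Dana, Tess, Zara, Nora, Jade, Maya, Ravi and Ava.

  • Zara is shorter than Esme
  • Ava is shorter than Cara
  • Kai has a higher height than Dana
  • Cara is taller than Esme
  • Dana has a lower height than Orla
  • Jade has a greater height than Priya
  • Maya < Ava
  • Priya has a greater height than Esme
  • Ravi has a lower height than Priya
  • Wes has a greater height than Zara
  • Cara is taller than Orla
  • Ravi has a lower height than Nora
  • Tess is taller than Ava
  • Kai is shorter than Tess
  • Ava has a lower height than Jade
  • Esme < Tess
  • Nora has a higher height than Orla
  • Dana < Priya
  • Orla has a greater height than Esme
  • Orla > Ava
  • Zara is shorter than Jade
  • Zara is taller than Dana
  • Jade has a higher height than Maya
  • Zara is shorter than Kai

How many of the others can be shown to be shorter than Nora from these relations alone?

7

Directly below Nora: Ravi, Orla.
One step further: Dana, Esme, Ava (5 so far).
One step further: Maya, Zara (7 so far).
No other element is forced below Nora by the given relations, so the count is 7.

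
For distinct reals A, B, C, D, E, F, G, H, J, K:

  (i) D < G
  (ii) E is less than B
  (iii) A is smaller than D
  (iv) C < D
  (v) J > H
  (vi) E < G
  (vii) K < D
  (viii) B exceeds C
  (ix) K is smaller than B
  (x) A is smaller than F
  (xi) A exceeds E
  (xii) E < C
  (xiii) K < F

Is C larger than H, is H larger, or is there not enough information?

undetermined

Following every chain through C: above C we get D, B, G; below C we get E.
H is not reached, and no chain runs the other way from H to C.
So the given relations leave the order of C and H undetermined.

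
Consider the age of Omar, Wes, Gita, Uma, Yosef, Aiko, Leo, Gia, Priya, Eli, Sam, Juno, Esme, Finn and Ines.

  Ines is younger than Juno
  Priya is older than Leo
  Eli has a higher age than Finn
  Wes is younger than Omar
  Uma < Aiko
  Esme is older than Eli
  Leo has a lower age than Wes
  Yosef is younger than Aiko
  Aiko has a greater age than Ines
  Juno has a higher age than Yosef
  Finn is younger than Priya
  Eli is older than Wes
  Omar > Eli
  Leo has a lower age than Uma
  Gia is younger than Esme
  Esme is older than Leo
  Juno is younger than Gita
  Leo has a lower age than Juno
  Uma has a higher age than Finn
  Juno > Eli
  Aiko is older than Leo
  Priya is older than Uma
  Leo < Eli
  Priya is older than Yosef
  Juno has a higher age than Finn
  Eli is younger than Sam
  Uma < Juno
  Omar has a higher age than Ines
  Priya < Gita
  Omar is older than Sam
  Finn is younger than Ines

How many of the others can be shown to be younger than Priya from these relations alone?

The elements the relations force below Priya are Finn, Leo, Uma, Yosef — no chain reaches any other.
That is 4.

4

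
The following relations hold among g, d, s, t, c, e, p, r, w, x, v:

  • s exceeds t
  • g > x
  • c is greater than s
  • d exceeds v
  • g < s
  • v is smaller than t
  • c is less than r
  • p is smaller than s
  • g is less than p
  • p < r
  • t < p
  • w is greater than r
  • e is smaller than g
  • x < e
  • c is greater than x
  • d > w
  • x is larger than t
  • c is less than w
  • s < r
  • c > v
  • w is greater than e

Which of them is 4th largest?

Chaining the given pairs: v < t < x < e < g < p < s < c < r < w < d.
The 4th largest is c.

c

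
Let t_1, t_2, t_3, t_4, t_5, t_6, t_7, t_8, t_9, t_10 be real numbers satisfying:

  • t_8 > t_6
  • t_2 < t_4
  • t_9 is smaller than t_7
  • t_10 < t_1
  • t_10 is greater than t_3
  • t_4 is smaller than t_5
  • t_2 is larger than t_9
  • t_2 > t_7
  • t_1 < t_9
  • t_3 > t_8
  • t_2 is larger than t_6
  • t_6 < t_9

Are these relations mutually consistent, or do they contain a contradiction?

The single ordering t_6 < t_8 < t_3 < t_10 < t_1 < t_9 < t_7 < t_2 < t_4 < t_5 satisfies every listed relation, so no contradiction arises.

consistent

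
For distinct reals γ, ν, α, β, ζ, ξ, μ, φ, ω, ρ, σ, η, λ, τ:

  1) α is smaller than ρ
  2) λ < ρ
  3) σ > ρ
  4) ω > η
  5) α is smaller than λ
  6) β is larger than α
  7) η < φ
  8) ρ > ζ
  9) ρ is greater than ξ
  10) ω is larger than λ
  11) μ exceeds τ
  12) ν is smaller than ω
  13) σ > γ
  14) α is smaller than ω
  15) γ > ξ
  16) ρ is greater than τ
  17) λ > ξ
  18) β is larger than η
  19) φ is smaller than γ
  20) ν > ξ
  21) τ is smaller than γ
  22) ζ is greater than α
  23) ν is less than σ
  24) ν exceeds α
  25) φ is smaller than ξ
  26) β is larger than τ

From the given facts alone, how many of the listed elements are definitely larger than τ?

5

From τ the given relations immediately reach β, ρ, γ, μ.
From those, σ — 5 in total.
Nothing else is reachable above τ; 5 in all.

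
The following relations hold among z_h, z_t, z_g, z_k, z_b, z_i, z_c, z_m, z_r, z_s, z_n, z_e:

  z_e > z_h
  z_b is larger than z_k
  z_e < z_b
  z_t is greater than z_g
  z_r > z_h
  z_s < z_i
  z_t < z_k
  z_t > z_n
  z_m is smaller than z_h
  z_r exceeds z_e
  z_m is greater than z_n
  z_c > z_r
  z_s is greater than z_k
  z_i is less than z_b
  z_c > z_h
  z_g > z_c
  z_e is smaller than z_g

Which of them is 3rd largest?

z_s

Piecing the relations together gives one ordering: z_n < z_m < z_h < z_e < z_r < z_c < z_g < z_t < z_k < z_s < z_i < z_b.
The 3rd largest is z_s.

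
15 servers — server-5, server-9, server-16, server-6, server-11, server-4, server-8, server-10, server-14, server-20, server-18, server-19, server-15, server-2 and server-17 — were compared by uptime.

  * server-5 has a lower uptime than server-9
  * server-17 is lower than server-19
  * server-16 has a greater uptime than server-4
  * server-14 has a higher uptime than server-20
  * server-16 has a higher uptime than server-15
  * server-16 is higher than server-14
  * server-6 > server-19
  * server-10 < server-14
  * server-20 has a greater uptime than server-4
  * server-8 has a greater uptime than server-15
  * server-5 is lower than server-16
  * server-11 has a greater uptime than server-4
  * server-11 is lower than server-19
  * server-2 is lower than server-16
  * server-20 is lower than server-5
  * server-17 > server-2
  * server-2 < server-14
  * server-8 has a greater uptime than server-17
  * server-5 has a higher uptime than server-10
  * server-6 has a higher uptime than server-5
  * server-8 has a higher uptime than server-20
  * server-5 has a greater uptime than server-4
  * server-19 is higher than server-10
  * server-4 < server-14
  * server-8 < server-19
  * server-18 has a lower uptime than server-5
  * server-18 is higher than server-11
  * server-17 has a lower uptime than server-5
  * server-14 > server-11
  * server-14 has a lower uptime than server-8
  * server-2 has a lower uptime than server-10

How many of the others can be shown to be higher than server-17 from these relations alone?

Directly above server-17: server-5, server-8, server-19.
One step further: server-16, server-9, server-6 (6 so far).
Nothing else is reachable above server-17; 6 in all.

6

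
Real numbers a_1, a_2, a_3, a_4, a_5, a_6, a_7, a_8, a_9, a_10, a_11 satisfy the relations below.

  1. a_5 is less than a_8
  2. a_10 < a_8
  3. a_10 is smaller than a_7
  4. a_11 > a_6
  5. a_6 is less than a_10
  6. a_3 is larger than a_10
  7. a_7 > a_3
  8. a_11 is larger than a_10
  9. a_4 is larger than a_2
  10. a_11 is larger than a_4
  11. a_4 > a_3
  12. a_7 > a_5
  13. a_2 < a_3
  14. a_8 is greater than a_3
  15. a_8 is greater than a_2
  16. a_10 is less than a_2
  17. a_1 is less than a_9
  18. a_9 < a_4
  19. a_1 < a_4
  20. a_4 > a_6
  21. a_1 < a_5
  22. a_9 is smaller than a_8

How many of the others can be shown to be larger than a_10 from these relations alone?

Directly above a_10: a_2, a_3, a_8, a_11, a_7.
One step further: a_4 (6 so far).
Nothing else is reachable above a_10; 6 in all.

6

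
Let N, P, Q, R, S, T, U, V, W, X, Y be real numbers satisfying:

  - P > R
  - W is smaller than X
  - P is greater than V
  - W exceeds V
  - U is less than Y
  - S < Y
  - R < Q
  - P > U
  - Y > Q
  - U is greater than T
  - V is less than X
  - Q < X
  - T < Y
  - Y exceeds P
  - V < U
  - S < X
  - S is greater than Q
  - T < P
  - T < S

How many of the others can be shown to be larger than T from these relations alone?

5

The elements the relations force above T are U, P, S, Y, X — no chain reaches any other.
That is 5.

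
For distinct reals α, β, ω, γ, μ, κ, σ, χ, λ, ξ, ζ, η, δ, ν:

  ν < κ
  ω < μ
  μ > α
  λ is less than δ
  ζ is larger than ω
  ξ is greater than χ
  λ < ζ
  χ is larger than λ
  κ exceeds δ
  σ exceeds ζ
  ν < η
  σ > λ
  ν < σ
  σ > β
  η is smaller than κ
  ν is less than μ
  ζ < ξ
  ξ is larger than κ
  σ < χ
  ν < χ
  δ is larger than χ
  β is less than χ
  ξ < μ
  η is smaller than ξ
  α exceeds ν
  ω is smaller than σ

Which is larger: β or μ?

μ

β < σ and σ < χ give β < χ.
With χ < δ: β < σ < χ < δ.
With δ < κ: β < σ < χ < δ < κ.
Then κ < ξ extends the chain to ξ.
With ξ < μ: β < σ < χ < δ < κ < ξ < μ.
So β < μ; μ is the larger of the two.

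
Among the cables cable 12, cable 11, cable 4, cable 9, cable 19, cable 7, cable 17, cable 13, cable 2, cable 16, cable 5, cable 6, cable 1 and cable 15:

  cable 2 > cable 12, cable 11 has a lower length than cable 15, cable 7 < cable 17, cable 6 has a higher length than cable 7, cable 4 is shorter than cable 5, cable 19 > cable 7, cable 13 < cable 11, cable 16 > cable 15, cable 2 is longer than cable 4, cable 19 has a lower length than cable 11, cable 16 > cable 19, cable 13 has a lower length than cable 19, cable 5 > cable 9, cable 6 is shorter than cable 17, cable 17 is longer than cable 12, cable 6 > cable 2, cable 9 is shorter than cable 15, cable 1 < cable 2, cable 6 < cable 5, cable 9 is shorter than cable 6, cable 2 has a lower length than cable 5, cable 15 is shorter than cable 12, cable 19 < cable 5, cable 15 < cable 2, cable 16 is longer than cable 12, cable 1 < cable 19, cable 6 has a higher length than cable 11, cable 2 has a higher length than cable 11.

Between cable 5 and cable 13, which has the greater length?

cable 13 < cable 19 and cable 19 < cable 11 give cable 13 < cable 11.
With cable 11 < cable 15: cable 13 < cable 19 < cable 11 < cable 15.
With cable 15 < cable 12: cable 13 < cable 19 < cable 11 < cable 15 < cable 12.
Then cable 12 < cable 2 extends the chain to cable 2.
With cable 2 < cable 6: cable 13 < cable 19 < cable 11 < cable 15 < cable 12 < cable 2 < cable 6.
With cable 6 < cable 5: cable 13 < cable 19 < cable 11 < cable 15 < cable 12 < cable 2 < cable 6 < cable 5.
So cable 13 < cable 5; cable 5 is the longer of the two.

cable 5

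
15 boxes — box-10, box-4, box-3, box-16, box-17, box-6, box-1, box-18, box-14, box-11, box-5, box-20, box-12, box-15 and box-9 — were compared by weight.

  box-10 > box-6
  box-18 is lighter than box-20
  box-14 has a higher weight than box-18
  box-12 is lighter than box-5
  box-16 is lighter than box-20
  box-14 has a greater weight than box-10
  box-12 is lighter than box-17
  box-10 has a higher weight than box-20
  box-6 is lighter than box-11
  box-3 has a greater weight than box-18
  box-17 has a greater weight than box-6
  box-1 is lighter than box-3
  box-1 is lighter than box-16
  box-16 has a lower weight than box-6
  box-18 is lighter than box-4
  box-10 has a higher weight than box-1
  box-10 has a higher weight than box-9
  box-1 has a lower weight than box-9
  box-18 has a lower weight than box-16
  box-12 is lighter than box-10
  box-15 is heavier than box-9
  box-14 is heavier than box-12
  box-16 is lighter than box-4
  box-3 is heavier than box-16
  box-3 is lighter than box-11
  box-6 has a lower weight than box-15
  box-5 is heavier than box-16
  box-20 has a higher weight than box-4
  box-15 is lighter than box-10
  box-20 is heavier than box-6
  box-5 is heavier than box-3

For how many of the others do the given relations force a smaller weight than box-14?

10

From box-14 the given relations immediately reach box-18, box-12, box-10.
From those, box-1, box-6, box-9, box-15, box-20 — 8 in total.
From those, box-16, box-4 — 10 in total.
No other element is forced below box-14 by the given relations, so the count is 10.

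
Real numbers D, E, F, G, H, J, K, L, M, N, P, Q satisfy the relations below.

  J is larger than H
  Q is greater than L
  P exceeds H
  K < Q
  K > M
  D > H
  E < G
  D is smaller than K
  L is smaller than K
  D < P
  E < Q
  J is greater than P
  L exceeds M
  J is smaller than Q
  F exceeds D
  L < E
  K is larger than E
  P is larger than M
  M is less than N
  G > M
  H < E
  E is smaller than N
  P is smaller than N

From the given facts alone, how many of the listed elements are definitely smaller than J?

4

Directly below J: H, P.
One step further: M, D (4 so far).
Nothing else is reachable below J; 4 in all.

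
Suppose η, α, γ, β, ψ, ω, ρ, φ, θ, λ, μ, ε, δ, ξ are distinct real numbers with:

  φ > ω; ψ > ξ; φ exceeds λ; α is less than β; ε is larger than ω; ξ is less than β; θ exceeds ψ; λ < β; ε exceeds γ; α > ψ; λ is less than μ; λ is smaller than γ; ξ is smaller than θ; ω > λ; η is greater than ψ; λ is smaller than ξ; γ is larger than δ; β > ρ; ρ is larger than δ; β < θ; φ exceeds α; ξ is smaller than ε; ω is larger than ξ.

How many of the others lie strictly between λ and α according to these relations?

The relations place λ below α. An element lies strictly between them when it is forced above λ and also forced below α.
Above λ: {μ, ξ, γ, ψ, ω, ε, η, φ, β, θ}. Below α: {ξ, ψ}.
Intersection: {ξ, ψ} — 2.

2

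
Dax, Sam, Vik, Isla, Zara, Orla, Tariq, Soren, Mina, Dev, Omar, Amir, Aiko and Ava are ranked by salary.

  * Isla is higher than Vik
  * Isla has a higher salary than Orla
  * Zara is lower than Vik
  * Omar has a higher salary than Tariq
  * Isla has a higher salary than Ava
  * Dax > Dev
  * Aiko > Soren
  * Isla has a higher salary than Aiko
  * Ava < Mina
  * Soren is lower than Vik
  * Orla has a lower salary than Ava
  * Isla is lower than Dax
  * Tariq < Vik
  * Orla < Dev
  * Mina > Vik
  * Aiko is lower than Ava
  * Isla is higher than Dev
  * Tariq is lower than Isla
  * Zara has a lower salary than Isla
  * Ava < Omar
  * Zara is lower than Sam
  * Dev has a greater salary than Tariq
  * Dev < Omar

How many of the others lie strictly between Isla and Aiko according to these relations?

1

Chaining upward from Aiko reaches: Ava, Omar, Mina, Dax.
Chaining downward from Isla reaches: Zara, Soren, Tariq, Orla, Vik, Ava, Dev.
Strictly between Aiko and Isla are those in both lists: Ava — 1 element.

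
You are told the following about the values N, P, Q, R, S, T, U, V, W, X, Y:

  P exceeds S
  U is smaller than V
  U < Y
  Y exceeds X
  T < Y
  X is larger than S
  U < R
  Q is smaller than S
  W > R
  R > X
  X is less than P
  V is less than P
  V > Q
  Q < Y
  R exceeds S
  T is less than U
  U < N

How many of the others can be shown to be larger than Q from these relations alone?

From Q the given relations immediately reach S, Y, V.
From those, X, P, R — 6 in total.
From those, W — 7 in total.
No other element is forced above Q by the given relations, so the count is 7.

7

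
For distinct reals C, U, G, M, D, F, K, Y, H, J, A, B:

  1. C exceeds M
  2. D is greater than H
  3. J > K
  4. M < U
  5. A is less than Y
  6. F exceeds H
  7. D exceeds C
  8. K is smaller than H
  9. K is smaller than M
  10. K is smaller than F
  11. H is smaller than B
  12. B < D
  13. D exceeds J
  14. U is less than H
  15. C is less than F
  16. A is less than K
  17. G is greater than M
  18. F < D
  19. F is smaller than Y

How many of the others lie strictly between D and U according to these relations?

3

Chaining upward from U reaches: H, B, F, Y.
Chaining downward from D reaches: A, K, M, J, C, H, B, F.
Strictly between U and D are those in both lists: H, B, F — 3 elements.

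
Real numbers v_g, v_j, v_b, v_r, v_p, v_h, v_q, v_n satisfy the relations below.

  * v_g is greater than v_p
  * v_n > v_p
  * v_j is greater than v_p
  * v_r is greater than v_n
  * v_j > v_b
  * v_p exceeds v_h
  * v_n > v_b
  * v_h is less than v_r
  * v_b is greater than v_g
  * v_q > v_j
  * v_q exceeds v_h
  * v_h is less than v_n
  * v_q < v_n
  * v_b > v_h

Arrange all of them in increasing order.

The consecutive links are each given: v_h < v_p; v_p < v_g; v_g < v_b; v_b < v_j; v_j < v_q; v_q < v_n; v_n < v_r.

v_h < v_p < v_g < v_b < v_j < v_q < v_n < v_r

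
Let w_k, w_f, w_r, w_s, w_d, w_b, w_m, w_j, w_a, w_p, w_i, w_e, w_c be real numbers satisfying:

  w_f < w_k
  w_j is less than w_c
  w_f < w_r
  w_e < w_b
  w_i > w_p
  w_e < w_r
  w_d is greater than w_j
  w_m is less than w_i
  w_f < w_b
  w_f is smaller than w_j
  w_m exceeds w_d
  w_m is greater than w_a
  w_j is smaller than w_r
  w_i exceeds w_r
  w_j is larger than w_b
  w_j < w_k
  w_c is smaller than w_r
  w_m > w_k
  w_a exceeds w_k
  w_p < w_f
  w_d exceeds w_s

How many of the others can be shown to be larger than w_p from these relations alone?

10

Directly above w_p: w_f, w_i.
One step further: w_b, w_j, w_k, w_r (6 so far).
One step further: w_a, w_c, w_d, w_m (10 so far).
No other element is forced above w_p by the given relations, so the count is 10.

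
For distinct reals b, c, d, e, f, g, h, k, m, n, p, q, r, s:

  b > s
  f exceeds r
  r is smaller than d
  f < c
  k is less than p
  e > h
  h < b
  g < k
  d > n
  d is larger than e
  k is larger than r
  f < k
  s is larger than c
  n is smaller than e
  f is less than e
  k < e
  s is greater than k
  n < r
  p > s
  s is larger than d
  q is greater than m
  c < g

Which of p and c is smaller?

c < g and g < k give c < k.
With k < e: c < g < k < e.
Then e < d extends the chain to d.
With d < s: c < g < k < e < d < s.
With s < p: c < g < k < e < d < s < p.
So c < p; c is the smaller of the two.

c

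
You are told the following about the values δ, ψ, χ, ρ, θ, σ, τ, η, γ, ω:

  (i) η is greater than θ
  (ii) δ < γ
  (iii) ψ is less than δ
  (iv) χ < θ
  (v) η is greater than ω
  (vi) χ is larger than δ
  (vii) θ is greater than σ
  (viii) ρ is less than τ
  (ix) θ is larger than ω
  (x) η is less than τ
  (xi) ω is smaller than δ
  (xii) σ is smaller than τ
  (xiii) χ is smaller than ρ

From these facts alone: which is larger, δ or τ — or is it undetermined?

τ

Following the relations from δ: δ < χ < θ < η < τ.
So τ is larger.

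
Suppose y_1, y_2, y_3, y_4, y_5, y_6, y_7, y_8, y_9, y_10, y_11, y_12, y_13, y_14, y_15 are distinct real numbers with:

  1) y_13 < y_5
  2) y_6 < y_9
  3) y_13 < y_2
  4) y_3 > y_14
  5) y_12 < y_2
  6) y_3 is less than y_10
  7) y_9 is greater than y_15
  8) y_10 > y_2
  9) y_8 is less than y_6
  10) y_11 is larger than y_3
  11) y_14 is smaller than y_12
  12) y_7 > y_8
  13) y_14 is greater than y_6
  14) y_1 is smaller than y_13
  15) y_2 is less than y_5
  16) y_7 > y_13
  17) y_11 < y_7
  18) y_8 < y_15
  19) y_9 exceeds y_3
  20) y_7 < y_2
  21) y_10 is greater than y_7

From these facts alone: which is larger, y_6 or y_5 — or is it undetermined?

Link the given pairs in sequence: y_6 < y_14; y_14 < y_3; y_3 < y_11; y_11 < y_7; y_7 < y_2; y_2 < y_5.
Together: y_6 < y_14 < y_3 < y_11 < y_7 < y_2 < y_5.
So y_5 is larger.

y_5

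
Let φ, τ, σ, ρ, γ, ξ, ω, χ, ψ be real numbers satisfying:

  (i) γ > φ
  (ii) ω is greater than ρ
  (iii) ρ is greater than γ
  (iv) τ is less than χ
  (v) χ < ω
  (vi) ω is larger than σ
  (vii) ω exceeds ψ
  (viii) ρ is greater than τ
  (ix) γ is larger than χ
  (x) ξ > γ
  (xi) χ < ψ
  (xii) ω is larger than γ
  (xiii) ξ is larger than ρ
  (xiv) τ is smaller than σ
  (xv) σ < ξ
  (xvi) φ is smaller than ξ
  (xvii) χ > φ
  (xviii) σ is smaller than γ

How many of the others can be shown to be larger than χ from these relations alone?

5

Directly above χ: ψ, γ, ω.
One step further: ρ, ξ (5 so far).
No other element is forced above χ by the given relations, so the count is 5.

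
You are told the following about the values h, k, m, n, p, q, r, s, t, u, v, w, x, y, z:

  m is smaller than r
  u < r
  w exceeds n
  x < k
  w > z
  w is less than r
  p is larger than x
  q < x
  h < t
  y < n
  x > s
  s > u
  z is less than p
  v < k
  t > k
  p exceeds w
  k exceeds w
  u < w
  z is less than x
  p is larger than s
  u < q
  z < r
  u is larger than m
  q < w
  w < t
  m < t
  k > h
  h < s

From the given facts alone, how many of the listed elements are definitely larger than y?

Directly above y: n.
One step further: w (2 so far).
One step further: k, r, p, t (6 so far).
No other element is forced above y by the given relations, so the count is 6.

6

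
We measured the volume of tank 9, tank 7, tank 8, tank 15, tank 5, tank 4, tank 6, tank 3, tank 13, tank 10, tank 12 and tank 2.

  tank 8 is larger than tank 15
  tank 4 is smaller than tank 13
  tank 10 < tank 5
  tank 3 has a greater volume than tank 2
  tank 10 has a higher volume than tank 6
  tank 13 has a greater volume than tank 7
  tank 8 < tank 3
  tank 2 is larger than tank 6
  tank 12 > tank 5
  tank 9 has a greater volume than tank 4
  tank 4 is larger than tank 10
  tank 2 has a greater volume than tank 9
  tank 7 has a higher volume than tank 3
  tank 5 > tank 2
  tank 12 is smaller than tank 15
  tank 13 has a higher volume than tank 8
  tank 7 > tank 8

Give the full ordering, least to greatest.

tank 6 < tank 10 < tank 4 < tank 9 < tank 2 < tank 5 < tank 12 < tank 15 < tank 8 < tank 3 < tank 7 < tank 13

The consecutive links are each given: tank 6 < tank 10; tank 10 < tank 4; tank 4 < tank 9; tank 9 < tank 2; tank 2 < tank 5; tank 5 < tank 12; tank 12 < tank 15; tank 15 < tank 8; tank 8 < tank 3; tank 3 < tank 7; tank 7 < tank 13.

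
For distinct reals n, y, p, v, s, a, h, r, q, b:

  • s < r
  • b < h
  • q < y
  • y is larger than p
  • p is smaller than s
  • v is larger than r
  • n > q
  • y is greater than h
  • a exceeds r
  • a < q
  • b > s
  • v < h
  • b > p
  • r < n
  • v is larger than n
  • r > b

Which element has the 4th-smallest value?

Chaining the given pairs: p < s < b < r < a < q < n < v < h < y.
Counting 4 from the smallest end gives r.

r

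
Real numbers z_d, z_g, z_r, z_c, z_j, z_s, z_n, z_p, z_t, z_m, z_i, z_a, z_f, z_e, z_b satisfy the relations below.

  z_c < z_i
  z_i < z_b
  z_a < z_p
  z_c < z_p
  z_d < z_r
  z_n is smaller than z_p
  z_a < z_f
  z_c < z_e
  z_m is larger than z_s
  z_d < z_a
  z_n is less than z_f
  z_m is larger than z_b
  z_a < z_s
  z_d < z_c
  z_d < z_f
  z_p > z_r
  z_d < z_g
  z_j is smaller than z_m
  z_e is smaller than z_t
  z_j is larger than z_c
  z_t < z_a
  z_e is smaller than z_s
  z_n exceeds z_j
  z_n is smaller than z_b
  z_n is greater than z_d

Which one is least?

Chaining upward from z_d: directly above it, z_c, z_a, z_n, z_r, z_f, z_g; then z_e, z_j, z_i, z_p, z_s, z_b; then z_t, z_m.
That covers every other element, and nothing is given below z_d, so z_d is the least.

z_d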